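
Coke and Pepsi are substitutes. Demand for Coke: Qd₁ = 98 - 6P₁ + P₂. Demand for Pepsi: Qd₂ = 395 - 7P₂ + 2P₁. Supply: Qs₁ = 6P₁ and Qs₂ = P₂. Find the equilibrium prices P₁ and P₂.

Market 1: 98 - 6P₁ + P₂ = 6P₁ → 12P₁ - P₂ = 98.
Market 2: 8P₂ - 2P₁ = 395.
Eliminating P₂: 8×(1) + 1×(2) gives 94P₁ = 1179, so P₁ = 1179/94.
Back-substitute into (2): P₂ = (395 + 2×1179/94) / 8 = 2468/47.

P₁ = 1179/94, P₂ = 2468/47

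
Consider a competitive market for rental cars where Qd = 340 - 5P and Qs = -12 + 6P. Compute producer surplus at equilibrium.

Equilibrium: 340 - 5P = -12 + 6P gives P* = 32, Q* = 180.
Supply starts at P = 2 (where Qs = 0).
PS = ½(32 − 2)(180) = 2700.

Producer surplus = 2700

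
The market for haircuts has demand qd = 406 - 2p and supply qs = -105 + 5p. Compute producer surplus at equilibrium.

Producer surplus = 6760

Equilibrium: 406 - 2p = -105 + 5p gives p* = 73, q* = 260.
Supply starts at p = 21 (where qs = 0).
PS = ½(73 − 21)(260) = 6760.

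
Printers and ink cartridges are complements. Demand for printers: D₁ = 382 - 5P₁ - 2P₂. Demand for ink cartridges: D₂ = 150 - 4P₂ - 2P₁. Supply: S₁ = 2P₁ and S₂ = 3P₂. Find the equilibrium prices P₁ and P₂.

Market 1: 382 - 5P₁ - 2P₂ = 2P₁ → 7P₁ + 2P₂ = 382.
Market 2: 7P₂ + 2P₁ = 150.
Eliminating P₂: 7×(1) − 2×(2) gives 45P₁ = 2374, so P₁ = 2374/45.
Back-substitute into (2): P₂ = (150 − 2×2374/45) / 7 = 286/45.

P₁ = 2374/45, P₂ = 286/45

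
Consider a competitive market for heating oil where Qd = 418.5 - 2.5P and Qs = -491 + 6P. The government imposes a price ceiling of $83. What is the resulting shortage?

Equilibrium price would be P* = 107, so the ceiling at 83 binds.
At P = 83: Qd = 418.5 − 2.5(83) = 211, Qs = -491 + 6(83) = 7.
Shortage = 211 − 7 = 204.

Shortage = 204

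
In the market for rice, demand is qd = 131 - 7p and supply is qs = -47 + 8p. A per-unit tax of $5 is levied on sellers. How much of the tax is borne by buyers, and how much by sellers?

Pre-tax equilibrium: p* = 178/15, q* = 719/15.
Tax on sellers shifts supply to qs = -47 + 8(p − 5) = -87 + 8p.
131 - 7p = -87 + 8p gives buyer price pb = 218/15; sellers receive ps = 218/15 − 5 = 143/15.
New quantity: q = 131 − 7(218/15) = 439/15.
Buyer burden = 218/15 − 178/15 = 8/3; seller burden = 178/15 − 143/15 = 7/3.

Buyers bear 8/3, sellers bear 7/3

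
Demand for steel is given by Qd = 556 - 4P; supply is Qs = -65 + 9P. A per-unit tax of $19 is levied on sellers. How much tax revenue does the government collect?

Pre-tax equilibrium: P* = 621/13, Q* = 4744/13.
Tax on sellers shifts supply to Qs = -65 + 9(P − 19) = -236 + 9P.
556 - 4P = -236 + 9P gives buyer price Pb = 792/13; sellers receive Ps = 792/13 − 19 = 545/13.
New quantity: Q = 556 − 4(792/13) = 4060/13.
Revenue = 19 × 4060/13 = 77140/13.

Tax revenue = 77140/13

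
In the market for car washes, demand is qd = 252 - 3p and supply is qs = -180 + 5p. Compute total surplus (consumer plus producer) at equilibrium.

Total surplus = 2160

Equilibrium: 252 - 3p = -180 + 5p gives p* = 54, q* = 90.
Demand choke price: p = 84; supply starts at p = 36.
CS = ½(84 − 54)(90) = 1350; PS = ½(54 − 36)(90) = 810.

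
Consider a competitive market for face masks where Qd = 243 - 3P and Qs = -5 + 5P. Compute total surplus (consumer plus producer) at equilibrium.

Total surplus = 6000

Equilibrium: 243 - 3P = -5 + 5P gives P* = 31, Q* = 150.
Demand choke price: P = 81; supply starts at P = 1.
CS = ½(81 − 31)(150) = 3750; PS = ½(31 − 1)(150) = 2250.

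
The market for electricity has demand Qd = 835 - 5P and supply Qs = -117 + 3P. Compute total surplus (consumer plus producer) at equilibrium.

Total surplus = 15360

Equilibrium: 835 - 5P = -117 + 3P gives P* = 119, Q* = 240.
Demand choke price: P = 167; supply starts at P = 39.
CS = ½(167 − 119)(240) = 5760; PS = ½(119 − 39)(240) = 9600.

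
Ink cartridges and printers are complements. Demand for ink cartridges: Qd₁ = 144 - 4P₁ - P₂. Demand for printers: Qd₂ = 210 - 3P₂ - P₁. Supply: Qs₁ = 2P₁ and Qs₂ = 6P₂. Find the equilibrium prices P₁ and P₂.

P₁ = 1086/53, P₂ = 1116/53

Market 1: 144 - 4P₁ - P₂ = 2P₁ → 6P₁ + P₂ = 144.
Market 2: 9P₂ + P₁ = 210.
Eliminating P₂: 9×(1) − 1×(2) gives 53P₁ = 1086, so P₁ = 1086/53.
Back-substitute into (2): P₂ = (210 − 1×1086/53) / 9 = 1116/53.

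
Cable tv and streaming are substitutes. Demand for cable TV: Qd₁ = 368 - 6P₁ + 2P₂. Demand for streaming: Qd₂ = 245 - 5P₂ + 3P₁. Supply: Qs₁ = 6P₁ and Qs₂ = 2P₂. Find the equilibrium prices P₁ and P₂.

Market 1: 368 - 6P₁ + 2P₂ = 6P₁ → 12P₁ - 2P₂ = 368.
Market 2: 7P₂ - 3P₁ = 245.
Eliminating P₂: 7×(1) + 2×(2) gives 78P₁ = 3066, so P₁ = 511/13.
Back-substitute into (2): P₂ = (245 + 3×511/13) / 7 = 674/13.

P₁ = 511/13, P₂ = 674/13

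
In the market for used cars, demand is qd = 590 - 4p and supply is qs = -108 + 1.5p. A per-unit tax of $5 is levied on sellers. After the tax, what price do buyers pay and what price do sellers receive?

Buyers pay 1411/11, sellers receive 1356/11

Pre-tax equilibrium: p* = 1396/11, q* = 906/11.
Tax on sellers shifts supply to qs = -108 + 1.5(p − 5) = -115.5 + 1.5p.
590 - 4p = -115.5 + 1.5p gives buyer price pb = 1411/11; sellers receive ps = 1411/11 − 5 = 1356/11.
New quantity: q = 590 − 4(1411/11) = 846/11.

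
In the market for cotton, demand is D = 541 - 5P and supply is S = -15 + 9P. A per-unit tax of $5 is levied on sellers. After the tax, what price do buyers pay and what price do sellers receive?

Pre-tax equilibrium: P* = 278/7, Q* = 2397/7.
Tax on sellers shifts supply to S = -15 + 9(P − 5) = -60 + 9P.
541 - 5P = -60 + 9P gives buyer price Pb = 601/14; sellers receive Ps = 601/14 − 5 = 531/14.
New quantity: Q = 541 − 5(601/14) = 4569/14.

Buyers pay 601/14, sellers receive 531/14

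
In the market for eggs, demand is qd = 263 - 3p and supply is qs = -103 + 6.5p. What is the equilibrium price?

p* = 732/19

Set qd = qs: 263 - 3p = -103 + 6.5p.
366 = 9.5p, so p* = 732/19.
q* = 263 − 3(732/19) = 2801/19.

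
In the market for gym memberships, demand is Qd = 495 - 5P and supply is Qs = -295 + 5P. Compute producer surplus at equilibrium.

Equilibrium: 495 - 5P = -295 + 5P gives P* = 79, Q* = 100.
Supply starts at P = 59 (where Qs = 0).
PS = ½(79 − 59)(100) = 1000.

Producer surplus = 1000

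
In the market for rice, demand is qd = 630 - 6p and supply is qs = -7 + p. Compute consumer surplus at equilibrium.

Equilibrium: 630 - 6p = -7 + p gives p* = 91, q* = 84.
Demand choke price (qd = 0): p = 105.
CS = ½(105 − 91)(84) = 588.

Consumer surplus = 588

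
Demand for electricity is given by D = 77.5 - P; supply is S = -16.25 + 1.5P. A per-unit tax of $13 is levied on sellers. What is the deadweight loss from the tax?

Deadweight loss = 50.7

Pre-tax equilibrium: P* = 37.5, Q* = 40.
Tax on sellers shifts supply to S = -16.25 + 1.5(P − 13) = -35.75 + 1.5P.
77.5 - P = -35.75 + 1.5P gives buyer price Pb = 45.3; sellers receive Ps = 45.3 − 13 = 32.3.
New quantity: Q = 77.5 − 1(45.3) = 32.2.
DWL = ½ × 13 × (40 − 32.2) = 50.7.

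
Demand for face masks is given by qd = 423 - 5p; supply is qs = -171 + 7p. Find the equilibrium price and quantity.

p* = 49.5, q* = 175.5

Set qd = qs: 423 - 5p = -171 + 7p.
594 = 12p, so p* = 49.5.
q* = 423 − 5(49.5) = 175.5.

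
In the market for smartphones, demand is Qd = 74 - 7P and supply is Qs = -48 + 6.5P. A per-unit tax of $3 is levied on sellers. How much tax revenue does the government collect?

Tax revenue = 17/9

Pre-tax equilibrium: P* = 244/27, Q* = 290/27.
Tax on sellers shifts supply to Qs = -48 + 6.5(P − 3) = -67.5 + 6.5P.
74 - 7P = -67.5 + 6.5P gives buyer price Pb = 283/27; sellers receive Ps = 283/27 − 3 = 202/27.
New quantity: Q = 74 − 7(283/27) = 17/27.
Revenue = 3 × 17/27 = 17/9.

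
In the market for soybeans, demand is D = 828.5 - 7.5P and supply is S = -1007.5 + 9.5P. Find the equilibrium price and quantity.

P* = 108, Q* = 18.5

Set D = S: 828.5 - 7.5P = -1007.5 + 9.5P.
1836 = 17P, so P* = 108.
Q* = 828.5 − 7.5(108) = 18.5.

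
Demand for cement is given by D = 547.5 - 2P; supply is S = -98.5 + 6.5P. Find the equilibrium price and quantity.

Set D = S: 547.5 - 2P = -98.5 + 6.5P.
646 = 8.5P, so P* = 76.
Q* = 547.5 − 2(76) = 395.5.

P* = 76, Q* = 395.5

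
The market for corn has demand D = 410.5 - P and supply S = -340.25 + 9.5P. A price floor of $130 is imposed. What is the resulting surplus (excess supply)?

Equilibrium price would be P* = 71.5, so the floor at 130 binds.
At P = 130: D = 280.5, S = 894.75.
Surplus = 894.75 − 280.5 = 614.25.

Surplus = 614.25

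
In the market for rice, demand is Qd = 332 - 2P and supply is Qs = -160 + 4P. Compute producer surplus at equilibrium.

Producer surplus = 3528

Equilibrium: 332 - 2P = -160 + 4P gives P* = 82, Q* = 168.
Supply starts at P = 40 (where Qs = 0).
PS = ½(82 − 40)(168) = 3528.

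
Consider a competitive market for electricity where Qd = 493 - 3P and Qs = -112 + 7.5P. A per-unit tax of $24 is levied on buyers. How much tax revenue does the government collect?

Pre-tax equilibrium: P* = 1210/21, Q* = 2241/7.
Tax on buyers shifts demand to Qd = 493 − 3(P + 24) = 421 - 3P.
421 - 3P = -112 + 7.5P gives seller price Ps = 1066/21; buyers pay Pb = 1066/21 + 24 = 1570/21.
New quantity: Q = 493 − 3(1570/21) = 1881/7.
Revenue = 24 × 1881/7 = 45144/7.

Tax revenue = 45144/7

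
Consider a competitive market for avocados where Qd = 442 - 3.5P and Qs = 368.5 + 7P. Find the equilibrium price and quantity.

Set Qd = Qs: 442 - 3.5P = 368.5 + 7P.
73.5 = 10.5P, so P* = 7.
Q* = 442 − 3.5(7) = 417.5.

P* = 7, Q* = 417.5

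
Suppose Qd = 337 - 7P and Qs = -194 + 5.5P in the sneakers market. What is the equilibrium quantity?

Set Qd = Qs: 337 - 7P = -194 + 5.5P.
531 = 12.5P, so P* = 42.48.
Q* = 337 − 7(42.48) = 39.64.

Q* = 39.64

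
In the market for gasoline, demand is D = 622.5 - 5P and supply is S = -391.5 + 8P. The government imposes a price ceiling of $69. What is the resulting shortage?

Shortage = 117

Equilibrium price would be P* = 78, so the ceiling at 69 binds.
At P = 69: D = 622.5 − 5(69) = 277.5, S = -391.5 + 8(69) = 160.5.
Shortage = 277.5 − 160.5 = 117.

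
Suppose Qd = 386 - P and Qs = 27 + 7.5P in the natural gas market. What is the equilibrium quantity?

Q* = 5844/17

Set Qd = Qs: 386 - P = 27 + 7.5P.
359 = 8.5P, so P* = 718/17.
Q* = 386 − 1(718/17) = 5844/17.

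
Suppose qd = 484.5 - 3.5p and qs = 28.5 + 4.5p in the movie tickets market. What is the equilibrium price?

Set qd = qs: 484.5 - 3.5p = 28.5 + 4.5p.
456 = 8p, so p* = 57.
q* = 484.5 − 3.5(57) = 285.

p* = 57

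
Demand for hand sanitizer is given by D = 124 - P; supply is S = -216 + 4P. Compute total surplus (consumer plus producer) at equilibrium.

Total surplus = 1960

Equilibrium: 124 - P = -216 + 4P gives P* = 68, Q* = 56.
Demand choke price: P = 124; supply starts at P = 54.
CS = ½(124 − 68)(56) = 1568; PS = ½(68 − 54)(56) = 392.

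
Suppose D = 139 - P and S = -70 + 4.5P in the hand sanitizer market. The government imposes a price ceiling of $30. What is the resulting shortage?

Equilibrium price would be P* = 38, so the ceiling at 30 binds.
At P = 30: D = 139 − 1(30) = 109, S = -70 + 4.5(30) = 65.
Shortage = 109 − 65 = 44.

Shortage = 44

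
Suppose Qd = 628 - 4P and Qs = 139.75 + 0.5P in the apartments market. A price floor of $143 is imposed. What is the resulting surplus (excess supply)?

Equilibrium price would be P* = 108.5, so the floor at 143 binds.
At P = 143: Qd = 56, Qs = 211.25.
Surplus = 211.25 − 56 = 155.25.

Surplus = 155.25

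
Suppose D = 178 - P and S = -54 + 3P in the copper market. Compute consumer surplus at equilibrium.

Consumer surplus = 7200

Equilibrium: 178 - P = -54 + 3P gives P* = 58, Q* = 120.
Demand choke price (D = 0): P = 178.
CS = ½(178 − 58)(120) = 7200.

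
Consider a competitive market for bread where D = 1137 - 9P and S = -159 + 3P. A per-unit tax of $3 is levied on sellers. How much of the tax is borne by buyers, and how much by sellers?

Buyers bear $0.75, sellers bear $2.25

Pre-tax equilibrium: P* = 108, Q* = 165.
Tax on sellers shifts supply to S = -159 + 3(P − 3) = -168 + 3P.
1137 - 9P = -168 + 3P gives buyer price Pb = 108.75; sellers receive Ps = 108.75 − 3 = 105.75.
New quantity: Q = 1137 − 9(108.75) = 158.25.
Buyer burden = 108.75 − 108 = 0.75; seller burden = 108 − 105.75 = 2.25.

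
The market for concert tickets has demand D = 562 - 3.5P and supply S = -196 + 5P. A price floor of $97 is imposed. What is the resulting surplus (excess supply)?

Surplus = 66.5

Equilibrium price would be P* = 1516/17, so the floor at 97 binds.
At P = 97: D = 222.5, S = 289.
Surplus = 289 − 222.5 = 66.5.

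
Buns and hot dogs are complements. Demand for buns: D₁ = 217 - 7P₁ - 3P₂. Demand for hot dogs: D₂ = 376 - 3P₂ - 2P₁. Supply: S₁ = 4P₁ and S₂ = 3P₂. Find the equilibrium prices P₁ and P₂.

Market 1: 217 - 7P₁ - 3P₂ = 4P₁ → 11P₁ + 3P₂ = 217.
Market 2: 6P₂ + 2P₁ = 376.
Eliminating P₂: 6×(1) − 3×(2) gives 60P₁ = 174, so P₁ = 2.9.
Back-substitute into (2): P₂ = (376 − 2×2.9) / 6 = 61.7.

P₁ = 2.9, P₂ = 61.7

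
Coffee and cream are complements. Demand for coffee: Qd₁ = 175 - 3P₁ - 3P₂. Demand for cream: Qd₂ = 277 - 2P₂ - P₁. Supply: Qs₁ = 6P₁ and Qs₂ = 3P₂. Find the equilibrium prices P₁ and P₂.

P₁ = 22/21, P₂ = 1159/21

Market 1: 175 - 3P₁ - 3P₂ = 6P₁ → 9P₁ + 3P₂ = 175.
Market 2: 5P₂ + P₁ = 277.
Eliminating P₂: 5×(1) − 3×(2) gives 42P₁ = 44, so P₁ = 22/21.
Back-substitute into (2): P₂ = (277 − 1×22/21) / 5 = 1159/21.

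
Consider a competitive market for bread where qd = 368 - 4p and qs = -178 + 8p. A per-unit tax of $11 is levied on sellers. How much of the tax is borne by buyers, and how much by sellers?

Pre-tax equilibrium: p* = 45.5, q* = 186.
Tax on sellers shifts supply to qs = -178 + 8(p − 11) = -266 + 8p.
368 - 4p = -266 + 8p gives buyer price pb = 317/6; sellers receive ps = 317/6 − 11 = 251/6.
New quantity: q = 368 − 4(317/6) = 470/3.
Buyer burden = 317/6 − 45.5 = 22/3; seller burden = 45.5 − 251/6 = 11/3.

Buyers bear 22/3, sellers bear 11/3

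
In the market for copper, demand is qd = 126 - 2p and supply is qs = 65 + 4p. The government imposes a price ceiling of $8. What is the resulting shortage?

Equilibrium price would be p* = 61/6, so the ceiling at 8 binds.
At p = 8: qd = 126 − 2(8) = 110, qs = 65 + 4(8) = 97.
Shortage = 110 − 97 = 13.

Shortage = 13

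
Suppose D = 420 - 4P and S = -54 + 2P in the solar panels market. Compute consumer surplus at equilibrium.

Equilibrium: 420 - 4P = -54 + 2P gives P* = 79, Q* = 104.
Demand choke price (D = 0): P = 105.
CS = ½(105 − 79)(104) = 1352.

Consumer surplus = 1352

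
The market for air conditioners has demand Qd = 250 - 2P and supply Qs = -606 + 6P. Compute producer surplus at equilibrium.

Producer surplus = 108

Equilibrium: 250 - 2P = -606 + 6P gives P* = 107, Q* = 36.
Supply starts at P = 101 (where Qs = 0).
PS = ½(107 − 101)(36) = 108.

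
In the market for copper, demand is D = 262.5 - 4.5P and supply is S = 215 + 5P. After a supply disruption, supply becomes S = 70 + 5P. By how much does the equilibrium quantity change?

Original equilibrium: P* = 5, Q* = 240.
New equilibrium: 262.5 - 4.5P = 70 + 5P, so 192.5 = 9.5P and P' = 385/19; Q' = 262.5 − 4.5(385/19) = 3255/19.
Change in quantity: 3255/19 − 240 = -1305/19.

ΔQ = -1305/19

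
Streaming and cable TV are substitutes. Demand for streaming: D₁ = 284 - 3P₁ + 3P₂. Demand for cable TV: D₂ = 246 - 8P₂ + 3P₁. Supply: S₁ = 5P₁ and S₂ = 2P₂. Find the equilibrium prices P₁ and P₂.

P₁ = 3578/71, P₂ = 2820/71

Market 1: 284 - 3P₁ + 3P₂ = 5P₁ → 8P₁ - 3P₂ = 284.
Market 2: 10P₂ - 3P₁ = 246.
Eliminating P₂: 10×(1) + 3×(2) gives 71P₁ = 3578, so P₁ = 3578/71.
Back-substitute into (2): P₂ = (246 + 3×3578/71) / 10 = 2820/71.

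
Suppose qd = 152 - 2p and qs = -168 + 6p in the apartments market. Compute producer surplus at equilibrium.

Producer surplus = 432

Equilibrium: 152 - 2p = -168 + 6p gives p* = 40, q* = 72.
Supply starts at p = 28 (where qs = 0).
PS = ½(40 − 28)(72) = 432.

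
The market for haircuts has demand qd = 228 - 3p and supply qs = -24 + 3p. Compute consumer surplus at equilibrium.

Equilibrium: 228 - 3p = -24 + 3p gives p* = 42, q* = 102.
Demand choke price (qd = 0): p = 76.
CS = ½(76 − 42)(102) = 1734.

Consumer surplus = 1734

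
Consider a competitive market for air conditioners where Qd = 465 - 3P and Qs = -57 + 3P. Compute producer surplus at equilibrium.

Equilibrium: 465 - 3P = -57 + 3P gives P* = 87, Q* = 204.
Supply starts at P = 19 (where Qs = 0).
PS = ½(87 − 19)(204) = 6936.

Producer surplus = 6936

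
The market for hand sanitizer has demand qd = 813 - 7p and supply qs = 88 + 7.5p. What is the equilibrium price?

p* = 50

Set qd = qs: 813 - 7p = 88 + 7.5p.
725 = 14.5p, so p* = 50.
q* = 813 − 7(50) = 463.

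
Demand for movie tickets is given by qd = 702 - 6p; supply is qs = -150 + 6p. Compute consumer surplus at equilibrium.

Consumer surplus = 6348

Equilibrium: 702 - 6p = -150 + 6p gives p* = 71, q* = 276.
Demand choke price (qd = 0): p = 117.
CS = ½(117 − 71)(276) = 6348.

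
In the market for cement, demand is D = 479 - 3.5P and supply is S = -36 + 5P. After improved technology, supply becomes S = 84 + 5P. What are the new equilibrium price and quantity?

P' = 790/17, Q' = 5378/17

Original equilibrium: P* = 1030/17, Q* = 4538/17.
New equilibrium: 479 - 3.5P = 84 + 5P, so 395 = 8.5P and P' = 790/17; Q' = 479 − 3.5(790/17) = 5378/17.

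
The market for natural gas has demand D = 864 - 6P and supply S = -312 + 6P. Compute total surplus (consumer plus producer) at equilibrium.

Equilibrium: 864 - 6P = -312 + 6P gives P* = 98, Q* = 276.
Demand choke price: P = 144; supply starts at P = 52.
CS = ½(144 − 98)(276) = 6348; PS = ½(98 − 52)(276) = 6348.

Total surplus = 12696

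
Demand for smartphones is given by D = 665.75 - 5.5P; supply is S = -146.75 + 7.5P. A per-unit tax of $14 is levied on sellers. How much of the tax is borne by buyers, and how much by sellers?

Pre-tax equilibrium: P* = 62.5, Q* = 322.
Tax on sellers shifts supply to S = -146.75 + 7.5(P − 14) = -251.75 + 7.5P.
665.75 - 5.5P = -251.75 + 7.5P gives buyer price Pb = 1835/26; sellers receive Ps = 1835/26 − 14 = 1471/26.
New quantity: Q = 665.75 − 5.5(1835/26) = 7217/26.
Buyer burden = 1835/26 − 62.5 = 105/13; seller burden = 62.5 − 1471/26 = 77/13.

Buyers bear 105/13, sellers bear 77/13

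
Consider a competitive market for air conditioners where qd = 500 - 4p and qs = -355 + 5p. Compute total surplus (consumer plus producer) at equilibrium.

Equilibrium: 500 - 4p = -355 + 5p gives p* = 95, q* = 120.
Demand choke price: p = 125; supply starts at p = 71.
CS = ½(125 − 95)(120) = 1800; PS = ½(95 − 71)(120) = 1440.

Total surplus = 3240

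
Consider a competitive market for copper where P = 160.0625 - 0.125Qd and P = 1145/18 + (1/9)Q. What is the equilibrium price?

P* = 109

Set the two price expressions equal: 160.0625 - 0.125Q = 1145/18 + (1/9)Q.
13889/144 = (17/72)Q, so Q* = 408.5.
P* = 160.0625 − (0.125)(408.5) = 109.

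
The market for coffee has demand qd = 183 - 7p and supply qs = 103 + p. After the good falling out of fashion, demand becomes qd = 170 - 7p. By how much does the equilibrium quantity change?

Δq = -1.625

Original equilibrium: p* = 10, q* = 113.
New equilibrium: 170 - 7p = 103 + p, so 67 = 8p and p' = 8.375; q' = 170 − 7(8.375) = 111.375.
Change in quantity: 111.375 − 113 = -1.625.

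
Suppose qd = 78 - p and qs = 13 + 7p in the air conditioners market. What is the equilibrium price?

Set qd = qs: 78 - p = 13 + 7p.
65 = 8p, so p* = 8.125.
q* = 78 − 1(8.125) = 69.875.

p* = 8.125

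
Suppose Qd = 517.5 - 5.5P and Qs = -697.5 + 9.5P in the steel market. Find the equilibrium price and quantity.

Set Qd = Qs: 517.5 - 5.5P = -697.5 + 9.5P.
1215 = 15P, so P* = 81.
Q* = 517.5 − 5.5(81) = 72.

P* = 81, Q* = 72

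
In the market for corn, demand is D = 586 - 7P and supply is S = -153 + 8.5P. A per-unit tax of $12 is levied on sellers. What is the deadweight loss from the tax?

Pre-tax equilibrium: P* = 1478/31, Q* = 7820/31.
Tax on sellers shifts supply to S = -153 + 8.5(P − 12) = -255 + 8.5P.
586 - 7P = -255 + 8.5P gives buyer price Pb = 1682/31; sellers receive Ps = 1682/31 − 12 = 1310/31.
New quantity: Q = 586 − 7(1682/31) = 6392/31.
DWL = ½ × 12 × (7820/31 − 6392/31) = 8568/31.

Deadweight loss = 8568/31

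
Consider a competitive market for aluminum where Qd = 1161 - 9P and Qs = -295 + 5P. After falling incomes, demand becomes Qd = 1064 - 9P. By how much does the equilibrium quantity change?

ΔQ = -485/14

Original equilibrium: P* = 104, Q* = 225.
New equilibrium: 1064 - 9P = -295 + 5P, so 1359 = 14P and P' = 1359/14; Q' = 1064 − 9(1359/14) = 2665/14.
Change in quantity: 2665/14 − 225 = -485/14.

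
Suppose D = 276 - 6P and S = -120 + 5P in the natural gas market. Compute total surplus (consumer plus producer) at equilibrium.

Total surplus = 660

Equilibrium: 276 - 6P = -120 + 5P gives P* = 36, Q* = 60.
Demand choke price: P = 46; supply starts at P = 24.
CS = ½(46 − 36)(60) = 300; PS = ½(36 − 24)(60) = 360.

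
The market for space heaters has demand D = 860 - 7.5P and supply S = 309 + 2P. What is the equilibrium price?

Set D = S: 860 - 7.5P = 309 + 2P.
551 = 9.5P, so P* = 58.
Q* = 860 − 7.5(58) = 425.

P* = 58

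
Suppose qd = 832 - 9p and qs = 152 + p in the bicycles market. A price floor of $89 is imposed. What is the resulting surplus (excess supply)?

Equilibrium price would be p* = 68, so the floor at 89 binds.
At p = 89: qd = 31, qs = 241.
Surplus = 241 − 31 = 210.

Surplus = 210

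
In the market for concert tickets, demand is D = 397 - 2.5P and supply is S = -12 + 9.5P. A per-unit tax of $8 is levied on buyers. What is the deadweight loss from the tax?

Deadweight loss = 190/3

Pre-tax equilibrium: P* = 409/12, Q* = 7483/24.
Tax on buyers shifts demand to D = 397 − 2.5(P + 8) = 377 - 2.5P.
377 - 2.5P = -12 + 9.5P gives seller price Ps = 389/12; buyers pay Pb = 389/12 + 8 = 485/12.
New quantity: Q = 397 − 2.5(485/12) = 7103/24.
DWL = ½ × 8 × (7483/24 − 7103/24) = 190/3.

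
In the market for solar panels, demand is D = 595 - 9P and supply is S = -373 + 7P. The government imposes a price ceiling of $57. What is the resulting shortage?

Shortage = 56

Equilibrium price would be P* = 60.5, so the ceiling at 57 binds.
At P = 57: D = 595 − 9(57) = 82, S = -373 + 7(57) = 26.
Shortage = 82 − 26 = 56.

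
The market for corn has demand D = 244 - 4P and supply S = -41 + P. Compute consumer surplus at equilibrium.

Consumer surplus = 32

Equilibrium: 244 - 4P = -41 + P gives P* = 57, Q* = 16.
Demand choke price (D = 0): P = 61.
CS = ½(61 − 57)(16) = 32.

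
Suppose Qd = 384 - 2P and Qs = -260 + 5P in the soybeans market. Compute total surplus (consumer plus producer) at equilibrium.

Total surplus = 14000

Equilibrium: 384 - 2P = -260 + 5P gives P* = 92, Q* = 200.
Demand choke price: P = 192; supply starts at P = 52.
CS = ½(192 − 92)(200) = 10000; PS = ½(92 − 52)(200) = 4000.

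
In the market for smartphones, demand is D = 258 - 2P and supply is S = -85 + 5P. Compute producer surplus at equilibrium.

Producer surplus = 2560

Equilibrium: 258 - 2P = -85 + 5P gives P* = 49, Q* = 160.
Supply starts at P = 17 (where S = 0).
PS = ½(49 − 17)(160) = 2560.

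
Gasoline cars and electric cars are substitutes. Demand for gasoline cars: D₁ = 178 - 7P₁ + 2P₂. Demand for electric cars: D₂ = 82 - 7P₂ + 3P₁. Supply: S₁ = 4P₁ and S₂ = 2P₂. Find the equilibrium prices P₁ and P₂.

P₁ = 1766/93, P₂ = 1436/93

Market 1: 178 - 7P₁ + 2P₂ = 4P₁ → 11P₁ - 2P₂ = 178.
Market 2: 9P₂ - 3P₁ = 82.
Eliminating P₂: 9×(1) + 2×(2) gives 93P₁ = 1766, so P₁ = 1766/93.
Back-substitute into (2): P₂ = (82 + 3×1766/93) / 9 = 1436/93.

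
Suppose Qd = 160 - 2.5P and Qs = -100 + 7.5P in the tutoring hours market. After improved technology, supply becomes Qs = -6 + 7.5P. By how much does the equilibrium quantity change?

Original equilibrium: P* = 26, Q* = 95.
New equilibrium: 160 - 2.5P = -6 + 7.5P, so 166 = 10P and P' = 16.6; Q' = 160 − 2.5(16.6) = 118.5.
Change in quantity: 118.5 − 95 = 23.5.

ΔQ = 23.5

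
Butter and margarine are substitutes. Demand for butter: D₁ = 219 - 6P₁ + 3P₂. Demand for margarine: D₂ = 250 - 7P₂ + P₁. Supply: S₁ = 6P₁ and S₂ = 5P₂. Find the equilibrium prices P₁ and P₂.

P₁ = 1126/47, P₂ = 1073/47

Market 1: 219 - 6P₁ + 3P₂ = 6P₁ → 12P₁ - 3P₂ = 219.
Market 2: 12P₂ - P₁ = 250.
Eliminating P₂: 12×(1) + 3×(2) gives 141P₁ = 3378, so P₁ = 1126/47.
Back-substitute into (2): P₂ = (250 + 1×1126/47) / 12 = 1073/47.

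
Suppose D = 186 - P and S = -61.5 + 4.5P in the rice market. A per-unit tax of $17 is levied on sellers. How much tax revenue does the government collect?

Tax revenue = 23766/11

Pre-tax equilibrium: P* = 45, Q* = 141.
Tax on sellers shifts supply to S = -61.5 + 4.5(P − 17) = -138 + 4.5P.
186 - P = -138 + 4.5P gives buyer price Pb = 648/11; sellers receive Ps = 648/11 − 17 = 461/11.
New quantity: Q = 186 − 1(648/11) = 1398/11.
Revenue = 17 × 1398/11 = 23766/11.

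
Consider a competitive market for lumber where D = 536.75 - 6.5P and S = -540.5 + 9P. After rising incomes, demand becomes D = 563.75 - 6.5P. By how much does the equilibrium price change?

Original equilibrium: P* = 69.5, Q* = 85.
New equilibrium: 563.75 - 6.5P = -540.5 + 9P, so 1104.25 = 15.5P and P' = 4417/62; Q' = 563.75 − 6.5(4417/62) = 3121/31.
Change in price: 4417/62 − 69.5 = 54/31.

ΔP = 54/31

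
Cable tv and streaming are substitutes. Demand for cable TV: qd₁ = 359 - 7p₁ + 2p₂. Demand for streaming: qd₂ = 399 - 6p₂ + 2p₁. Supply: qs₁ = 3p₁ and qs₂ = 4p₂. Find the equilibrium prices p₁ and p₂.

p₁ = 1097/24, p₂ = 1177/24

Market 1: 359 - 7p₁ + 2p₂ = 3p₁ → 10p₁ - 2p₂ = 359.
Market 2: 10p₂ - 2p₁ = 399.
Eliminating p₂: 10×(1) + 2×(2) gives 96p₁ = 4388, so p₁ = 1097/24.
Back-substitute into (2): p₂ = (399 + 2×1097/24) / 10 = 1177/24.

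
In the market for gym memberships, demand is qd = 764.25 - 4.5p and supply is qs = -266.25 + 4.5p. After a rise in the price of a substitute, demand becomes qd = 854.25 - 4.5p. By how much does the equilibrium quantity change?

Original equilibrium: p* = 114.5, q* = 249.
New equilibrium: 854.25 - 4.5p = -266.25 + 4.5p, so 1120.5 = 9p and p' = 124.5; q' = 854.25 − 4.5(124.5) = 294.
Change in quantity: 294 − 249 = 45.

Δq = 45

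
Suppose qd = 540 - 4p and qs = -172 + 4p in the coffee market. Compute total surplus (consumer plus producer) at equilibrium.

Equilibrium: 540 - 4p = -172 + 4p gives p* = 89, q* = 184.
Demand choke price: p = 135; supply starts at p = 43.
CS = ½(135 − 89)(184) = 4232; PS = ½(89 − 43)(184) = 4232.

Total surplus = 8464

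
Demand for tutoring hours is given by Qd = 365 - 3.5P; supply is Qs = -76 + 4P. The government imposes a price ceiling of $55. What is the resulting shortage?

Equilibrium price would be P* = 58.8, so the ceiling at 55 binds.
At P = 55: Qd = 365 − 3.5(55) = 172.5, Qs = -76 + 4(55) = 144.
Shortage = 172.5 − 144 = 28.5.

Shortage = 28.5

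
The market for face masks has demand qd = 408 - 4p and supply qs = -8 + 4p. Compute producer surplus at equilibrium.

Producer surplus = 5000

Equilibrium: 408 - 4p = -8 + 4p gives p* = 52, q* = 200.
Supply starts at p = 2 (where qs = 0).
PS = ½(52 − 2)(200) = 5000.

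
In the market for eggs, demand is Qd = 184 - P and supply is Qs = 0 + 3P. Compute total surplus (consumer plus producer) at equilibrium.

Equilibrium: 184 - P = 0 + 3P gives P* = 46, Q* = 138.
Demand choke price: P = 184; supply starts at P = 0.
CS = ½(184 − 46)(138) = 9522; PS = ½(46 − 0)(138) = 3174.

Total surplus = 12696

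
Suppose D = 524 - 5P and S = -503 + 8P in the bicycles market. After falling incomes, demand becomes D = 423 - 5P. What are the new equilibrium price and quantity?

Original equilibrium: P* = 79, Q* = 129.
New equilibrium: 423 - 5P = -503 + 8P, so 926 = 13P and P' = 926/13; Q' = 423 − 5(926/13) = 869/13.

P' = 926/13, Q' = 869/13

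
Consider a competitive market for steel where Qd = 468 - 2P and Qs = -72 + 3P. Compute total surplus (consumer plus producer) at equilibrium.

Equilibrium: 468 - 2P = -72 + 3P gives P* = 108, Q* = 252.
Demand choke price: P = 234; supply starts at P = 24.
CS = ½(234 − 108)(252) = 15876; PS = ½(108 − 24)(252) = 10584.

Total surplus = 26460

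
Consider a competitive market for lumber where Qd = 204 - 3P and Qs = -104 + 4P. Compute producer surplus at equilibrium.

Equilibrium: 204 - 3P = -104 + 4P gives P* = 44, Q* = 72.
Supply starts at P = 26 (where Qs = 0).
PS = ½(44 − 26)(72) = 648.

Producer surplus = 648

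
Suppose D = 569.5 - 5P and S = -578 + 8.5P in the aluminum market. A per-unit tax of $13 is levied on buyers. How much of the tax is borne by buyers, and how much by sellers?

Buyers bear 221/27, sellers bear 130/27

Pre-tax equilibrium: P* = 85, Q* = 144.5.
Tax on buyers shifts demand to D = 569.5 − 5(P + 13) = 504.5 - 5P.
504.5 - 5P = -578 + 8.5P gives seller price Ps = 2165/27; buyers pay Pb = 2165/27 + 13 = 2516/27.
New quantity: Q = 569.5 − 5(2516/27) = 5593/54.
Buyer burden = 2516/27 − 85 = 221/27; seller burden = 85 − 2165/27 = 130/27.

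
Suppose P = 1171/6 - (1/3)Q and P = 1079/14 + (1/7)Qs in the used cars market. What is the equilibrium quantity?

Set the two price expressions equal: 1171/6 - (1/3)Q = 1079/14 + (1/7)Q.
2480/21 = (10/21)Q, so Q* = 248.
P* = 1171/6 − (1/3)(248) = 112.5.

Q* = 248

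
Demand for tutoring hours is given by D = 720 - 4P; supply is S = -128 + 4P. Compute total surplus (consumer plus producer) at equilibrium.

Total surplus = 21904

Equilibrium: 720 - 4P = -128 + 4P gives P* = 106, Q* = 296.
Demand choke price: P = 180; supply starts at P = 32.
CS = ½(180 − 106)(296) = 10952; PS = ½(106 − 32)(296) = 10952.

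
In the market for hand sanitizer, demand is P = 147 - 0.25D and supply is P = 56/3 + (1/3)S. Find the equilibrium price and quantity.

Set the two price expressions equal: 147 - 0.25Q = 56/3 + (1/3)Q.
385/3 = (7/12)Q, so Q* = 220.
P* = 147 − (0.25)(220) = 92.

P* = 92, Q* = 220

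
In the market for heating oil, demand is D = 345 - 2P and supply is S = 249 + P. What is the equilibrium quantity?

Q* = 281

Set D = S: 345 - 2P = 249 + P.
96 = 3P, so P* = 32.
Q* = 345 − 2(32) = 281.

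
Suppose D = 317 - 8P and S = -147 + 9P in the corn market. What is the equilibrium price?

Set D = S: 317 - 8P = -147 + 9P.
464 = 17P, so P* = 464/17.
Q* = 317 − 8(464/17) = 1677/17.

P* = 464/17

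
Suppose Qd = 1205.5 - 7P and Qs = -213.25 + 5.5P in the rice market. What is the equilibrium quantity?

Set Qd = Qs: 1205.5 - 7P = -213.25 + 5.5P.
1418.75 = 12.5P, so P* = 113.5.
Q* = 1205.5 − 7(113.5) = 411.

Q* = 411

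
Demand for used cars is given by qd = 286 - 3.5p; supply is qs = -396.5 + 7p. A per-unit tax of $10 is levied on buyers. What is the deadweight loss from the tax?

Deadweight loss = 350/3

Pre-tax equilibrium: p* = 65, q* = 58.5.
Tax on buyers shifts demand to qd = 286 − 3.5(p + 10) = 251 - 3.5p.
251 - 3.5p = -396.5 + 7p gives seller price ps = 185/3; buyers pay pb = 185/3 + 10 = 215/3.
New quantity: q = 286 − 3.5(215/3) = 211/6.
DWL = ½ × 10 × (58.5 − 211/6) = 350/3.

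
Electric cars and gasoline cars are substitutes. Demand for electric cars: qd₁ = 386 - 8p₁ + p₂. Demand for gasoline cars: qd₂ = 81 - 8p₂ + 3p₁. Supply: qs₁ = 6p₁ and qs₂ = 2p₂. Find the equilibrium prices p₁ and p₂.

Market 1: 386 - 8p₁ + p₂ = 6p₁ → 14p₁ - p₂ = 386.
Market 2: 10p₂ - 3p₁ = 81.
Eliminating p₂: 10×(1) + 1×(2) gives 137p₁ = 3941, so p₁ = 3941/137.
Back-substitute into (2): p₂ = (81 + 3×3941/137) / 10 = 2292/137.

p₁ = 3941/137, p₂ = 2292/137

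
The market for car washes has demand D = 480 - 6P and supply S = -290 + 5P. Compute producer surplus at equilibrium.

Equilibrium: 480 - 6P = -290 + 5P gives P* = 70, Q* = 60.
Supply starts at P = 58 (where S = 0).
PS = ½(70 − 58)(60) = 360.

Producer surplus = 360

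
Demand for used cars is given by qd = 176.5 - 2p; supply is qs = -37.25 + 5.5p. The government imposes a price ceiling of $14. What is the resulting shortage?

Shortage = 108.75

Equilibrium price would be p* = 28.5, so the ceiling at 14 binds.
At p = 14: qd = 176.5 − 2(14) = 148.5, qs = -37.25 + 5.5(14) = 39.75.
Shortage = 148.5 − 39.75 = 108.75.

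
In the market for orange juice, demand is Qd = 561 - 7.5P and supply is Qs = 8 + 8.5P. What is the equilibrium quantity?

Q* = 301.78125

Set Qd = Qs: 561 - 7.5P = 8 + 8.5P.
553 = 16P, so P* = 34.5625.
Q* = 561 − 7.5(34.5625) = 301.78125.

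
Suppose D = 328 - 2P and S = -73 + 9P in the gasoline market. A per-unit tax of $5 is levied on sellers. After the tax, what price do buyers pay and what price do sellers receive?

Pre-tax equilibrium: P* = 401/11, Q* = 2806/11.
Tax on sellers shifts supply to S = -73 + 9(P − 5) = -118 + 9P.
328 - 2P = -118 + 9P gives buyer price Pb = 446/11; sellers receive Ps = 446/11 − 5 = 391/11.
New quantity: Q = 328 − 2(446/11) = 2716/11.

Buyers pay 446/11, sellers receive 391/11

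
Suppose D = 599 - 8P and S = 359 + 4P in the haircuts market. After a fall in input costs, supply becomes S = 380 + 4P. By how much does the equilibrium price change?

Original equilibrium: P* = 20, Q* = 439.
New equilibrium: 599 - 8P = 380 + 4P, so 219 = 12P and P' = 18.25; Q' = 599 − 8(18.25) = 453.
Change in price: 18.25 − 20 = -1.75.

ΔP = -1.75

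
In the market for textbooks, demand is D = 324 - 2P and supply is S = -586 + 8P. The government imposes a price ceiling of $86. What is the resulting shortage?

Shortage = 50

Equilibrium price would be P* = 91, so the ceiling at 86 binds.
At P = 86: D = 324 − 2(86) = 152, S = -586 + 8(86) = 102.
Shortage = 152 − 102 = 50.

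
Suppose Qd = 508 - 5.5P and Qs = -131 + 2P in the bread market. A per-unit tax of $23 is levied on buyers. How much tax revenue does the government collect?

Tax revenue = 391/3

Pre-tax equilibrium: P* = 85.2, Q* = 39.4.
Tax on buyers shifts demand to Qd = 508 − 5.5(P + 23) = 381.5 - 5.5P.
381.5 - 5.5P = -131 + 2P gives seller price Ps = 205/3; buyers pay Pb = 205/3 + 23 = 274/3.
New quantity: Q = 508 − 5.5(274/3) = 17/3.
Revenue = 23 × 17/3 = 391/3.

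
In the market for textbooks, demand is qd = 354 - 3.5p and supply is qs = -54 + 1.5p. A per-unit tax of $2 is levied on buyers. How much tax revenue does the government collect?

Pre-tax equilibrium: p* = 81.6, q* = 68.4.
Tax on buyers shifts demand to qd = 354 − 3.5(p + 2) = 347 - 3.5p.
347 - 3.5p = -54 + 1.5p gives seller price ps = 80.2; buyers pay pb = 80.2 + 2 = 82.2.
New quantity: q = 354 − 3.5(82.2) = 66.3.
Revenue = 2 × 66.3 = 132.6.

Tax revenue = 132.6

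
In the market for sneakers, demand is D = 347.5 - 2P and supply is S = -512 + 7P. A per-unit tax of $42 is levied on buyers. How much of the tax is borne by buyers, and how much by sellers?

Pre-tax equilibrium: P* = 95.5, Q* = 156.5.
Tax on buyers shifts demand to D = 347.5 − 2(P + 42) = 263.5 - 2P.
263.5 - 2P = -512 + 7P gives seller price Ps = 517/6; buyers pay Pb = 517/6 + 42 = 769/6.
New quantity: Q = 347.5 − 2(769/6) = 547/6.
Buyer burden = 769/6 − 95.5 = 98/3; seller burden = 95.5 − 517/6 = 28/3.

Buyers bear 98/3, sellers bear 28/3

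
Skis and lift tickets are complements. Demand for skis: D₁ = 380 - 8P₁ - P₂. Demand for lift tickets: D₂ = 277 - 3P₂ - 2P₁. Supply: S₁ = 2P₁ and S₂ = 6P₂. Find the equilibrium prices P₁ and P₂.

P₁ = 3143/88, P₂ = 1005/44

Market 1: 380 - 8P₁ - P₂ = 2P₁ → 10P₁ + P₂ = 380.
Market 2: 9P₂ + 2P₁ = 277.
Eliminating P₂: 9×(1) − 1×(2) gives 88P₁ = 3143, so P₁ = 3143/88.
Back-substitute into (2): P₂ = (277 − 2×3143/88) / 9 = 1005/44.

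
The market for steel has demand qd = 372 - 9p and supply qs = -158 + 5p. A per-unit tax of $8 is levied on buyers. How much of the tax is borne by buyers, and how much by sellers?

Pre-tax equilibrium: p* = 265/7, q* = 219/7.
Tax on buyers shifts demand to qd = 372 − 9(p + 8) = 300 - 9p.
300 - 9p = -158 + 5p gives seller price ps = 229/7; buyers pay pb = 229/7 + 8 = 285/7.
New quantity: q = 372 − 9(285/7) = 39/7.
Buyer burden = 285/7 − 265/7 = 20/7; seller burden = 265/7 − 229/7 = 36/7.

Buyers bear 20/7, sellers bear 36/7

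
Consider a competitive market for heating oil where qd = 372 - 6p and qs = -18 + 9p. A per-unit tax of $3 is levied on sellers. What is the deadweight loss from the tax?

Deadweight loss = 16.2

Pre-tax equilibrium: p* = 26, q* = 216.
Tax on sellers shifts supply to qs = -18 + 9(p − 3) = -45 + 9p.
372 - 6p = -45 + 9p gives buyer price pb = 27.8; sellers receive ps = 27.8 − 3 = 24.8.
New quantity: q = 372 − 6(27.8) = 205.2.
DWL = ½ × 3 × (216 − 205.2) = 16.2.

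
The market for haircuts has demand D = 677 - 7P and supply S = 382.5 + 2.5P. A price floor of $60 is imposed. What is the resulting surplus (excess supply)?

Surplus = 275.5

Equilibrium price would be P* = 31, so the floor at 60 binds.
At P = 60: D = 257, S = 532.5.
Surplus = 532.5 − 257 = 275.5.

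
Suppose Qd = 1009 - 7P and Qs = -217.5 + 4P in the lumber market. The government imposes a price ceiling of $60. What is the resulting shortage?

Shortage = 566.5

Equilibrium price would be P* = 111.5, so the ceiling at 60 binds.
At P = 60: Qd = 1009 − 7(60) = 589, Qs = -217.5 + 4(60) = 22.5.
Shortage = 589 − 22.5 = 566.5.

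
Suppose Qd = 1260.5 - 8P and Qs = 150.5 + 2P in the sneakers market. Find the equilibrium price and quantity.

P* = 111, Q* = 372.5

Set Qd = Qs: 1260.5 - 8P = 150.5 + 2P.
1110 = 10P, so P* = 111.
Q* = 1260.5 − 8(111) = 372.5.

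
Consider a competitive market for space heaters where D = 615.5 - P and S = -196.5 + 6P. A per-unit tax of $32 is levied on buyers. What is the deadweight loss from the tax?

Pre-tax equilibrium: P* = 116, Q* = 499.5.
Tax on buyers shifts demand to D = 615.5 − 1(P + 32) = 583.5 - P.
583.5 - P = -196.5 + 6P gives seller price Ps = 780/7; buyers pay Pb = 780/7 + 32 = 1004/7.
New quantity: Q = 615.5 − 1(1004/7) = 6609/14.
DWL = ½ × 32 × (499.5 − 6609/14) = 3072/7.

Deadweight loss = 3072/7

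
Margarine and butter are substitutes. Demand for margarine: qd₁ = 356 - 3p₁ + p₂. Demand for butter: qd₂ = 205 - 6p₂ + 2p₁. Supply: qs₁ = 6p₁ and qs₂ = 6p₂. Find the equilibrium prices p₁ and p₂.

Market 1: 356 - 3p₁ + p₂ = 6p₁ → 9p₁ - p₂ = 356.
Market 2: 12p₂ - 2p₁ = 205.
Eliminating p₂: 12×(1) + 1×(2) gives 106p₁ = 4477, so p₁ = 4477/106.
Back-substitute into (2): p₂ = (205 + 2×4477/106) / 12 = 2557/106.

p₁ = 4477/106, p₂ = 2557/106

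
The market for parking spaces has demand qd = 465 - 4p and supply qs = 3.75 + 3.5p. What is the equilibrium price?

Set qd = qs: 465 - 4p = 3.75 + 3.5p.
461.25 = 7.5p, so p* = 61.5.
q* = 465 − 4(61.5) = 219.

p* = 61.5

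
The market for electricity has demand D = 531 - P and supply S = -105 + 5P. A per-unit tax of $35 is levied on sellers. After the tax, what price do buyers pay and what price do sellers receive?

Pre-tax equilibrium: P* = 106, Q* = 425.
Tax on sellers shifts supply to S = -105 + 5(P − 35) = -280 + 5P.
531 - P = -280 + 5P gives buyer price Pb = 811/6; sellers receive Ps = 811/6 − 35 = 601/6.
New quantity: Q = 531 − 1(811/6) = 2375/6.

Buyers pay 811/6, sellers receive 601/6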